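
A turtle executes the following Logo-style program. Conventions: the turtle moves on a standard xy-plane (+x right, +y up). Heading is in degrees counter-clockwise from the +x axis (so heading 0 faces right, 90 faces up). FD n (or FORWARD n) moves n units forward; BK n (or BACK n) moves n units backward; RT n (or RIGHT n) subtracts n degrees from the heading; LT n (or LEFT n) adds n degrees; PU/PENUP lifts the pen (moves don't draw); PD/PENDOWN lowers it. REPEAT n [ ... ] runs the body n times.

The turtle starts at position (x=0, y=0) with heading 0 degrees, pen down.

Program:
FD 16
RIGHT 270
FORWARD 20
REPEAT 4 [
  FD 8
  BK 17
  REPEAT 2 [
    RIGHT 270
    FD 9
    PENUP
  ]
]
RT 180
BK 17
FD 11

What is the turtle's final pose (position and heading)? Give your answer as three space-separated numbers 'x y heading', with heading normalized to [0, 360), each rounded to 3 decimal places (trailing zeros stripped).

Executing turtle program step by step:
Start: pos=(0,0), heading=0, pen down
FD 16: (0,0) -> (16,0) [heading=0, draw]
RT 270: heading 0 -> 90
FD 20: (16,0) -> (16,20) [heading=90, draw]
REPEAT 4 [
  -- iteration 1/4 --
  FD 8: (16,20) -> (16,28) [heading=90, draw]
  BK 17: (16,28) -> (16,11) [heading=90, draw]
  REPEAT 2 [
    -- iteration 1/2 --
    RT 270: heading 90 -> 180
    FD 9: (16,11) -> (7,11) [heading=180, draw]
    PU: pen up
    -- iteration 2/2 --
    RT 270: heading 180 -> 270
    FD 9: (7,11) -> (7,2) [heading=270, move]
    PU: pen up
  ]
  -- iteration 2/4 --
  FD 8: (7,2) -> (7,-6) [heading=270, move]
  BK 17: (7,-6) -> (7,11) [heading=270, move]
  REPEAT 2 [
    -- iteration 1/2 --
    RT 270: heading 270 -> 0
    FD 9: (7,11) -> (16,11) [heading=0, move]
    PU: pen up
    -- iteration 2/2 --
    RT 270: heading 0 -> 90
    FD 9: (16,11) -> (16,20) [heading=90, move]
    PU: pen up
  ]
  -- iteration 3/4 --
  FD 8: (16,20) -> (16,28) [heading=90, move]
  BK 17: (16,28) -> (16,11) [heading=90, move]
  REPEAT 2 [
    -- iteration 1/2 --
    RT 270: heading 90 -> 180
    FD 9: (16,11) -> (7,11) [heading=180, move]
    PU: pen up
    -- iteration 2/2 --
    RT 270: heading 180 -> 270
    FD 9: (7,11) -> (7,2) [heading=270, move]
    PU: pen up
  ]
  -- iteration 4/4 --
  FD 8: (7,2) -> (7,-6) [heading=270, move]
  BK 17: (7,-6) -> (7,11) [heading=270, move]
  REPEAT 2 [
    -- iteration 1/2 --
    RT 270: heading 270 -> 0
    FD 9: (7,11) -> (16,11) [heading=0, move]
    PU: pen up
    -- iteration 2/2 --
    RT 270: heading 0 -> 90
    FD 9: (16,11) -> (16,20) [heading=90, move]
    PU: pen up
  ]
]
RT 180: heading 90 -> 270
BK 17: (16,20) -> (16,37) [heading=270, move]
FD 11: (16,37) -> (16,26) [heading=270, move]
Final: pos=(16,26), heading=270, 5 segment(s) drawn

Answer: 16 26 270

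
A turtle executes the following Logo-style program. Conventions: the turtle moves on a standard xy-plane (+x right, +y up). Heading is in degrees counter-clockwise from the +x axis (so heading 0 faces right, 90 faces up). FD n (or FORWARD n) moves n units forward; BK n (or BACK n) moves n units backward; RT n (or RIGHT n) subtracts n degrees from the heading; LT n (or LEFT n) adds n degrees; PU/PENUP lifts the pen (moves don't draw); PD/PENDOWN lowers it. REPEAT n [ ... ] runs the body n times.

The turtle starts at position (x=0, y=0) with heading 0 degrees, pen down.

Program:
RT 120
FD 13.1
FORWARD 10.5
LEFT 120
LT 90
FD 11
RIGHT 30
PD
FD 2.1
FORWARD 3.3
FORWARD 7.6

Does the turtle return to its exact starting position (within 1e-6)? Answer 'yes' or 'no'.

Executing turtle program step by step:
Start: pos=(0,0), heading=0, pen down
RT 120: heading 0 -> 240
FD 13.1: (0,0) -> (-6.55,-11.345) [heading=240, draw]
FD 10.5: (-6.55,-11.345) -> (-11.8,-20.438) [heading=240, draw]
LT 120: heading 240 -> 0
LT 90: heading 0 -> 90
FD 11: (-11.8,-20.438) -> (-11.8,-9.438) [heading=90, draw]
RT 30: heading 90 -> 60
PD: pen down
FD 2.1: (-11.8,-9.438) -> (-10.75,-7.62) [heading=60, draw]
FD 3.3: (-10.75,-7.62) -> (-9.1,-4.762) [heading=60, draw]
FD 7.6: (-9.1,-4.762) -> (-5.3,1.82) [heading=60, draw]
Final: pos=(-5.3,1.82), heading=60, 6 segment(s) drawn

Start position: (0, 0)
Final position: (-5.3, 1.82)
Distance = 5.604; >= 1e-6 -> NOT closed

Answer: no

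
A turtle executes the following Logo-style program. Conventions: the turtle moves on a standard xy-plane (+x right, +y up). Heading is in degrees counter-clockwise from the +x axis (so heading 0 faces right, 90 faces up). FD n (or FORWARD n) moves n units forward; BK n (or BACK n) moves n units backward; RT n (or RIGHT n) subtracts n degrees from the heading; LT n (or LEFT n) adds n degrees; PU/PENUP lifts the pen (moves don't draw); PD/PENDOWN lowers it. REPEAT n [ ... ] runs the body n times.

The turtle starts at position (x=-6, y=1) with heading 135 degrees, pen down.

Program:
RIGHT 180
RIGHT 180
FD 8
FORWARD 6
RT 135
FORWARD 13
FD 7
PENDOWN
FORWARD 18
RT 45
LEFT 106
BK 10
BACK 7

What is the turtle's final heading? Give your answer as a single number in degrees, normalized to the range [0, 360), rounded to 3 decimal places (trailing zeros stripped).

Executing turtle program step by step:
Start: pos=(-6,1), heading=135, pen down
RT 180: heading 135 -> 315
RT 180: heading 315 -> 135
FD 8: (-6,1) -> (-11.657,6.657) [heading=135, draw]
FD 6: (-11.657,6.657) -> (-15.899,10.899) [heading=135, draw]
RT 135: heading 135 -> 0
FD 13: (-15.899,10.899) -> (-2.899,10.899) [heading=0, draw]
FD 7: (-2.899,10.899) -> (4.101,10.899) [heading=0, draw]
PD: pen down
FD 18: (4.101,10.899) -> (22.101,10.899) [heading=0, draw]
RT 45: heading 0 -> 315
LT 106: heading 315 -> 61
BK 10: (22.101,10.899) -> (17.252,2.153) [heading=61, draw]
BK 7: (17.252,2.153) -> (13.859,-3.969) [heading=61, draw]
Final: pos=(13.859,-3.969), heading=61, 7 segment(s) drawn

Answer: 61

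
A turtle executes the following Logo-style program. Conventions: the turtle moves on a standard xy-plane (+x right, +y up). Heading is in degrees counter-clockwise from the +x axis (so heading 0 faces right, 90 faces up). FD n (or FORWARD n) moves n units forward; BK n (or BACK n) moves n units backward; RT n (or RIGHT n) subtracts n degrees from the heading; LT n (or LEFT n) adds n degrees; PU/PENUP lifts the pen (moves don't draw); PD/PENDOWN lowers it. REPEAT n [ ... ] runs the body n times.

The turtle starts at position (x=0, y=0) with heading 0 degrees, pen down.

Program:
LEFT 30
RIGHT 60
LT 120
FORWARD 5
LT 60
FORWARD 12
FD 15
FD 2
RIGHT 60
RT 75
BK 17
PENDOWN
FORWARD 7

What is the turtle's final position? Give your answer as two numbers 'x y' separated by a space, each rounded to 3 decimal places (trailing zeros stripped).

Answer: -34.774 16.912

Derivation:
Executing turtle program step by step:
Start: pos=(0,0), heading=0, pen down
LT 30: heading 0 -> 30
RT 60: heading 30 -> 330
LT 120: heading 330 -> 90
FD 5: (0,0) -> (0,5) [heading=90, draw]
LT 60: heading 90 -> 150
FD 12: (0,5) -> (-10.392,11) [heading=150, draw]
FD 15: (-10.392,11) -> (-23.383,18.5) [heading=150, draw]
FD 2: (-23.383,18.5) -> (-25.115,19.5) [heading=150, draw]
RT 60: heading 150 -> 90
RT 75: heading 90 -> 15
BK 17: (-25.115,19.5) -> (-41.535,15.1) [heading=15, draw]
PD: pen down
FD 7: (-41.535,15.1) -> (-34.774,16.912) [heading=15, draw]
Final: pos=(-34.774,16.912), heading=15, 6 segment(s) drawn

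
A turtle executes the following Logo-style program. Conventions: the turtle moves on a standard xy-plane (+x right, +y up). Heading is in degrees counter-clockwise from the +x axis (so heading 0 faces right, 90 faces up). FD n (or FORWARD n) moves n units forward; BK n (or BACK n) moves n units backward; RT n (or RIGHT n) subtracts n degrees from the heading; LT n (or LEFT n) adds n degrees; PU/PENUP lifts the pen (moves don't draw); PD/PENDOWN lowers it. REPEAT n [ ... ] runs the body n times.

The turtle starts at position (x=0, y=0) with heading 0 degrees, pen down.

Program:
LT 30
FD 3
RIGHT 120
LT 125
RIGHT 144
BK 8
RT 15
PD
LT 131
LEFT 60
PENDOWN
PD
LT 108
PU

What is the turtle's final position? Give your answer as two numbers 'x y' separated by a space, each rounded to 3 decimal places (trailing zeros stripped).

Executing turtle program step by step:
Start: pos=(0,0), heading=0, pen down
LT 30: heading 0 -> 30
FD 3: (0,0) -> (2.598,1.5) [heading=30, draw]
RT 120: heading 30 -> 270
LT 125: heading 270 -> 35
RT 144: heading 35 -> 251
BK 8: (2.598,1.5) -> (5.203,9.064) [heading=251, draw]
RT 15: heading 251 -> 236
PD: pen down
LT 131: heading 236 -> 7
LT 60: heading 7 -> 67
PD: pen down
PD: pen down
LT 108: heading 67 -> 175
PU: pen up
Final: pos=(5.203,9.064), heading=175, 2 segment(s) drawn

Answer: 5.203 9.064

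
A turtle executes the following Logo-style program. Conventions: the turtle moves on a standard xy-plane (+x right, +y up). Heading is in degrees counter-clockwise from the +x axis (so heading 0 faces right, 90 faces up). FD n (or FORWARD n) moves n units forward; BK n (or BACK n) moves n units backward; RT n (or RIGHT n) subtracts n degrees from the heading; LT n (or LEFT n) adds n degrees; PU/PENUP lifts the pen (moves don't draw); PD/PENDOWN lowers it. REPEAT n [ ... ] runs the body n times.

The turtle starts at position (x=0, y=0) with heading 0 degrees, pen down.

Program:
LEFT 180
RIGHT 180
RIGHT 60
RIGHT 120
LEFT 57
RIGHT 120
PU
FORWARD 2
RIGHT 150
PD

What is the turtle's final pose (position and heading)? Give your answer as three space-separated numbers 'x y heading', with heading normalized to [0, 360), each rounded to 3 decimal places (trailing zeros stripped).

Executing turtle program step by step:
Start: pos=(0,0), heading=0, pen down
LT 180: heading 0 -> 180
RT 180: heading 180 -> 0
RT 60: heading 0 -> 300
RT 120: heading 300 -> 180
LT 57: heading 180 -> 237
RT 120: heading 237 -> 117
PU: pen up
FD 2: (0,0) -> (-0.908,1.782) [heading=117, move]
RT 150: heading 117 -> 327
PD: pen down
Final: pos=(-0.908,1.782), heading=327, 0 segment(s) drawn

Answer: -0.908 1.782 327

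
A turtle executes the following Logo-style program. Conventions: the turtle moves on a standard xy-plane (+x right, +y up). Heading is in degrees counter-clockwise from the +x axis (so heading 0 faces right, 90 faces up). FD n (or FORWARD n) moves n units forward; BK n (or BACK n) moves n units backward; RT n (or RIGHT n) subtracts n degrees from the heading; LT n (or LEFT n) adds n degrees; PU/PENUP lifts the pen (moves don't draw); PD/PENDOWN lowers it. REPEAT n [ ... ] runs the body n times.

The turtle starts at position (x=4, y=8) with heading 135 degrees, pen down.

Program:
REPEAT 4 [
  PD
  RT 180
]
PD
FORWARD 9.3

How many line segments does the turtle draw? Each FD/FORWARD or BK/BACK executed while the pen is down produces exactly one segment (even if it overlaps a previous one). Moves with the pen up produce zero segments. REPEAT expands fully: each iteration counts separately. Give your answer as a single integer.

Executing turtle program step by step:
Start: pos=(4,8), heading=135, pen down
REPEAT 4 [
  -- iteration 1/4 --
  PD: pen down
  RT 180: heading 135 -> 315
  -- iteration 2/4 --
  PD: pen down
  RT 180: heading 315 -> 135
  -- iteration 3/4 --
  PD: pen down
  RT 180: heading 135 -> 315
  -- iteration 4/4 --
  PD: pen down
  RT 180: heading 315 -> 135
]
PD: pen down
FD 9.3: (4,8) -> (-2.576,14.576) [heading=135, draw]
Final: pos=(-2.576,14.576), heading=135, 1 segment(s) drawn
Segments drawn: 1

Answer: 1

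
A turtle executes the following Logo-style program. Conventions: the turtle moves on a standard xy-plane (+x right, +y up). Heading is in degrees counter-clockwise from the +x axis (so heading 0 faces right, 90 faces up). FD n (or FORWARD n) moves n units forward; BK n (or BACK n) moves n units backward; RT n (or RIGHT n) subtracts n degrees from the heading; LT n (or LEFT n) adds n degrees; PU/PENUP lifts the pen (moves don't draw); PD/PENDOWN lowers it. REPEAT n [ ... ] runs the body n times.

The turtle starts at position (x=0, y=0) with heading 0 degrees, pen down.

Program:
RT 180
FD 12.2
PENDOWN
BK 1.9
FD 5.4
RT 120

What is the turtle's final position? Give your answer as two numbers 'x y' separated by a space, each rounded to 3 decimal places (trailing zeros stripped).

Answer: -15.7 0

Derivation:
Executing turtle program step by step:
Start: pos=(0,0), heading=0, pen down
RT 180: heading 0 -> 180
FD 12.2: (0,0) -> (-12.2,0) [heading=180, draw]
PD: pen down
BK 1.9: (-12.2,0) -> (-10.3,0) [heading=180, draw]
FD 5.4: (-10.3,0) -> (-15.7,0) [heading=180, draw]
RT 120: heading 180 -> 60
Final: pos=(-15.7,0), heading=60, 3 segment(s) drawn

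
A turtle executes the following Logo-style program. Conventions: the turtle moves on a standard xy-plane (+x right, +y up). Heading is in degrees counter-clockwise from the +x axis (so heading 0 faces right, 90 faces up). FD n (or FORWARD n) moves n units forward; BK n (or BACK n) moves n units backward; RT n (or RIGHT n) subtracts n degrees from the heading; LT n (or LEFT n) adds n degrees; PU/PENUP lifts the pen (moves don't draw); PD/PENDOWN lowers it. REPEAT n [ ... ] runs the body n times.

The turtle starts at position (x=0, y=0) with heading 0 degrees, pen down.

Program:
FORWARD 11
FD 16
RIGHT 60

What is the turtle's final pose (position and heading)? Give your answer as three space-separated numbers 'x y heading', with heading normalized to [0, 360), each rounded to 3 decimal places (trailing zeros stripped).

Executing turtle program step by step:
Start: pos=(0,0), heading=0, pen down
FD 11: (0,0) -> (11,0) [heading=0, draw]
FD 16: (11,0) -> (27,0) [heading=0, draw]
RT 60: heading 0 -> 300
Final: pos=(27,0), heading=300, 2 segment(s) drawn

Answer: 27 0 300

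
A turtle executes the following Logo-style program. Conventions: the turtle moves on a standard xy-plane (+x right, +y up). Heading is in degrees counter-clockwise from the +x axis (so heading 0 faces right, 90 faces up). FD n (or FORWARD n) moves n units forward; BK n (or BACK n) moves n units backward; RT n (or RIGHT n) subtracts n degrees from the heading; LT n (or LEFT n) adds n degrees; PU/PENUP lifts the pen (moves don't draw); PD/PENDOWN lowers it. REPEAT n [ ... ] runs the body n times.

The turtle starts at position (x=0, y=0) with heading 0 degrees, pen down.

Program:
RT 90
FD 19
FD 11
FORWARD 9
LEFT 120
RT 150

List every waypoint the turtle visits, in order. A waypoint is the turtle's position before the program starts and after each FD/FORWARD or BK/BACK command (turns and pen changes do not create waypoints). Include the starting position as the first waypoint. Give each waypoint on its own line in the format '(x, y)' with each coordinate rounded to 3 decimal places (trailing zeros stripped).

Executing turtle program step by step:
Start: pos=(0,0), heading=0, pen down
RT 90: heading 0 -> 270
FD 19: (0,0) -> (0,-19) [heading=270, draw]
FD 11: (0,-19) -> (0,-30) [heading=270, draw]
FD 9: (0,-30) -> (0,-39) [heading=270, draw]
LT 120: heading 270 -> 30
RT 150: heading 30 -> 240
Final: pos=(0,-39), heading=240, 3 segment(s) drawn
Waypoints (4 total):
(0, 0)
(0, -19)
(0, -30)
(0, -39)

Answer: (0, 0)
(0, -19)
(0, -30)
(0, -39)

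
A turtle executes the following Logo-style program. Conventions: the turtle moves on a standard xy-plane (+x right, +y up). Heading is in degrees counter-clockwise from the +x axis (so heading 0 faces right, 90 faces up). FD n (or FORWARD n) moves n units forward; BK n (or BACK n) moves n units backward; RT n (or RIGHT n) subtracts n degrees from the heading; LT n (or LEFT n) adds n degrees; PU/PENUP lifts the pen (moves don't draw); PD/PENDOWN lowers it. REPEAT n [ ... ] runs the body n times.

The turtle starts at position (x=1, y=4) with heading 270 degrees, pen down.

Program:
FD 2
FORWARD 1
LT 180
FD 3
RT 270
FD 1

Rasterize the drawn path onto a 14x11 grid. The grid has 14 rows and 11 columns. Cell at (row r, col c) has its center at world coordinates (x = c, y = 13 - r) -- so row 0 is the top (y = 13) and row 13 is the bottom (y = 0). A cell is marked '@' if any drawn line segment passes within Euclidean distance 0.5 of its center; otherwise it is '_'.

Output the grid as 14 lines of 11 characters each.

Answer: ___________
___________
___________
___________
___________
___________
___________
___________
___________
@@_________
_@_________
_@_________
_@_________
___________

Derivation:
Segment 0: (1,4) -> (1,2)
Segment 1: (1,2) -> (1,1)
Segment 2: (1,1) -> (1,4)
Segment 3: (1,4) -> (0,4)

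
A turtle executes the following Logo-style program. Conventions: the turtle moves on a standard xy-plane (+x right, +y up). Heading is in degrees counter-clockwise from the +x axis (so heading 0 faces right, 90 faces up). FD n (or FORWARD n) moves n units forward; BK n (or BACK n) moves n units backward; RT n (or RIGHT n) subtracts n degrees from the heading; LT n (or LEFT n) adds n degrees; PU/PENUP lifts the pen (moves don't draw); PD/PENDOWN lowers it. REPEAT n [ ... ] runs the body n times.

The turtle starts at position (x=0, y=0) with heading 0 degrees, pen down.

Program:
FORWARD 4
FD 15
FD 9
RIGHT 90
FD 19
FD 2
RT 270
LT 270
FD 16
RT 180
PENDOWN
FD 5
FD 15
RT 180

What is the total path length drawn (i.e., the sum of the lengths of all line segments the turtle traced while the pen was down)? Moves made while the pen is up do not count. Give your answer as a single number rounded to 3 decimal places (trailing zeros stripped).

Executing turtle program step by step:
Start: pos=(0,0), heading=0, pen down
FD 4: (0,0) -> (4,0) [heading=0, draw]
FD 15: (4,0) -> (19,0) [heading=0, draw]
FD 9: (19,0) -> (28,0) [heading=0, draw]
RT 90: heading 0 -> 270
FD 19: (28,0) -> (28,-19) [heading=270, draw]
FD 2: (28,-19) -> (28,-21) [heading=270, draw]
RT 270: heading 270 -> 0
LT 270: heading 0 -> 270
FD 16: (28,-21) -> (28,-37) [heading=270, draw]
RT 180: heading 270 -> 90
PD: pen down
FD 5: (28,-37) -> (28,-32) [heading=90, draw]
FD 15: (28,-32) -> (28,-17) [heading=90, draw]
RT 180: heading 90 -> 270
Final: pos=(28,-17), heading=270, 8 segment(s) drawn

Segment lengths:
  seg 1: (0,0) -> (4,0), length = 4
  seg 2: (4,0) -> (19,0), length = 15
  seg 3: (19,0) -> (28,0), length = 9
  seg 4: (28,0) -> (28,-19), length = 19
  seg 5: (28,-19) -> (28,-21), length = 2
  seg 6: (28,-21) -> (28,-37), length = 16
  seg 7: (28,-37) -> (28,-32), length = 5
  seg 8: (28,-32) -> (28,-17), length = 15
Total = 85

Answer: 85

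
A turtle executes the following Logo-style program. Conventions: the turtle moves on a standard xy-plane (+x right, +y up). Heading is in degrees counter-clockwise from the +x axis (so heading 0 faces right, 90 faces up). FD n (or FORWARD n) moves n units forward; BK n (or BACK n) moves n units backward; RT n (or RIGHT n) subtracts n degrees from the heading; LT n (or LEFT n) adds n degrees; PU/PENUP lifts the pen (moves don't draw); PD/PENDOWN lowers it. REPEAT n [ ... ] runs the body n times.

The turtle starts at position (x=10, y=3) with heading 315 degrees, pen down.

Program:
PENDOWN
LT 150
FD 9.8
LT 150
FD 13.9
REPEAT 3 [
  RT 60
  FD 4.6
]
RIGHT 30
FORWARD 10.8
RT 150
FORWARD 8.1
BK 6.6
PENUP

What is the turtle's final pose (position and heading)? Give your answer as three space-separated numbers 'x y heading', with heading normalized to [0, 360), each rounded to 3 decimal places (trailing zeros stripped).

Answer: 4.609 11.733 255

Derivation:
Executing turtle program step by step:
Start: pos=(10,3), heading=315, pen down
PD: pen down
LT 150: heading 315 -> 105
FD 9.8: (10,3) -> (7.464,12.466) [heading=105, draw]
LT 150: heading 105 -> 255
FD 13.9: (7.464,12.466) -> (3.866,-0.96) [heading=255, draw]
REPEAT 3 [
  -- iteration 1/3 --
  RT 60: heading 255 -> 195
  FD 4.6: (3.866,-0.96) -> (-0.577,-2.151) [heading=195, draw]
  -- iteration 2/3 --
  RT 60: heading 195 -> 135
  FD 4.6: (-0.577,-2.151) -> (-3.83,1.102) [heading=135, draw]
  -- iteration 3/3 --
  RT 60: heading 135 -> 75
  FD 4.6: (-3.83,1.102) -> (-2.639,5.545) [heading=75, draw]
]
RT 30: heading 75 -> 45
FD 10.8: (-2.639,5.545) -> (4.997,13.182) [heading=45, draw]
RT 150: heading 45 -> 255
FD 8.1: (4.997,13.182) -> (2.901,5.358) [heading=255, draw]
BK 6.6: (2.901,5.358) -> (4.609,11.733) [heading=255, draw]
PU: pen up
Final: pos=(4.609,11.733), heading=255, 8 segment(s) drawn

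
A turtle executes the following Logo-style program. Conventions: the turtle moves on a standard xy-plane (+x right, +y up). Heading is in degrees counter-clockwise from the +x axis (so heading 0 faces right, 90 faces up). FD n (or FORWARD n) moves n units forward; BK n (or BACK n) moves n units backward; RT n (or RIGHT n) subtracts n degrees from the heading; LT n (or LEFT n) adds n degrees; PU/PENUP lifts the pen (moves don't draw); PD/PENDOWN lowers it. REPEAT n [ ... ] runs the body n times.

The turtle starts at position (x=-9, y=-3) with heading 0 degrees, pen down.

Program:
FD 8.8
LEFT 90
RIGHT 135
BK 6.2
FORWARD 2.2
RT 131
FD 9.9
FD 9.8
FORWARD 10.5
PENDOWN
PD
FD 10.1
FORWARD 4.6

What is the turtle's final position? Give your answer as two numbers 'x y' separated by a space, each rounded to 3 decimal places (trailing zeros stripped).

Answer: -47.819 -3.304

Derivation:
Executing turtle program step by step:
Start: pos=(-9,-3), heading=0, pen down
FD 8.8: (-9,-3) -> (-0.2,-3) [heading=0, draw]
LT 90: heading 0 -> 90
RT 135: heading 90 -> 315
BK 6.2: (-0.2,-3) -> (-4.584,1.384) [heading=315, draw]
FD 2.2: (-4.584,1.384) -> (-3.028,-0.172) [heading=315, draw]
RT 131: heading 315 -> 184
FD 9.9: (-3.028,-0.172) -> (-12.904,-0.862) [heading=184, draw]
FD 9.8: (-12.904,-0.862) -> (-22.68,-1.546) [heading=184, draw]
FD 10.5: (-22.68,-1.546) -> (-33.155,-2.278) [heading=184, draw]
PD: pen down
PD: pen down
FD 10.1: (-33.155,-2.278) -> (-43.23,-2.983) [heading=184, draw]
FD 4.6: (-43.23,-2.983) -> (-47.819,-3.304) [heading=184, draw]
Final: pos=(-47.819,-3.304), heading=184, 8 segment(s) drawn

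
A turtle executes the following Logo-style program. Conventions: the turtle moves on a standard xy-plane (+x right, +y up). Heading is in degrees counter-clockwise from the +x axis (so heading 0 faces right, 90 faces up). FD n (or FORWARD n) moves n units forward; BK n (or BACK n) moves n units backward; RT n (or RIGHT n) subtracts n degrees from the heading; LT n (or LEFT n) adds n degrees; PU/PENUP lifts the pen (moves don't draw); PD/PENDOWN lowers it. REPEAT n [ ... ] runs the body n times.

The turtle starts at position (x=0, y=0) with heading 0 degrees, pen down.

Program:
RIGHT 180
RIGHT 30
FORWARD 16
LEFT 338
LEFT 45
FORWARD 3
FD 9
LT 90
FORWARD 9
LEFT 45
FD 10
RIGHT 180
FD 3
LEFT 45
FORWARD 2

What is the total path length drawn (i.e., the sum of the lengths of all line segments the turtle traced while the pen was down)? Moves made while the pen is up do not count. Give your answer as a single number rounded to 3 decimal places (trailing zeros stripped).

Executing turtle program step by step:
Start: pos=(0,0), heading=0, pen down
RT 180: heading 0 -> 180
RT 30: heading 180 -> 150
FD 16: (0,0) -> (-13.856,8) [heading=150, draw]
LT 338: heading 150 -> 128
LT 45: heading 128 -> 173
FD 3: (-13.856,8) -> (-16.834,8.366) [heading=173, draw]
FD 9: (-16.834,8.366) -> (-25.767,9.462) [heading=173, draw]
LT 90: heading 173 -> 263
FD 9: (-25.767,9.462) -> (-26.864,0.53) [heading=263, draw]
LT 45: heading 263 -> 308
FD 10: (-26.864,0.53) -> (-20.707,-7.351) [heading=308, draw]
RT 180: heading 308 -> 128
FD 3: (-20.707,-7.351) -> (-22.554,-4.987) [heading=128, draw]
LT 45: heading 128 -> 173
FD 2: (-22.554,-4.987) -> (-24.539,-4.743) [heading=173, draw]
Final: pos=(-24.539,-4.743), heading=173, 7 segment(s) drawn

Segment lengths:
  seg 1: (0,0) -> (-13.856,8), length = 16
  seg 2: (-13.856,8) -> (-16.834,8.366), length = 3
  seg 3: (-16.834,8.366) -> (-25.767,9.462), length = 9
  seg 4: (-25.767,9.462) -> (-26.864,0.53), length = 9
  seg 5: (-26.864,0.53) -> (-20.707,-7.351), length = 10
  seg 6: (-20.707,-7.351) -> (-22.554,-4.987), length = 3
  seg 7: (-22.554,-4.987) -> (-24.539,-4.743), length = 2
Total = 52

Answer: 52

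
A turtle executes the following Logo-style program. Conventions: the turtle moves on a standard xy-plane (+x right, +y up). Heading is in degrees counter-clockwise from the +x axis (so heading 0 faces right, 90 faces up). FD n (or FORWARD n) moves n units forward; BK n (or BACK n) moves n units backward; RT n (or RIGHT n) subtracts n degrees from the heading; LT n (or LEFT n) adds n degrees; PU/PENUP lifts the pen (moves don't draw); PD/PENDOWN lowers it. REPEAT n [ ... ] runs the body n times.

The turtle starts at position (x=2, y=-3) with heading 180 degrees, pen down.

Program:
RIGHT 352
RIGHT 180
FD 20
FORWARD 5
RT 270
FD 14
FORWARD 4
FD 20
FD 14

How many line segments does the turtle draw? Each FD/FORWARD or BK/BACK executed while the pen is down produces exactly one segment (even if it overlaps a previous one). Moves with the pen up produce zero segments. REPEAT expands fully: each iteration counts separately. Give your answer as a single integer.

Executing turtle program step by step:
Start: pos=(2,-3), heading=180, pen down
RT 352: heading 180 -> 188
RT 180: heading 188 -> 8
FD 20: (2,-3) -> (21.805,-0.217) [heading=8, draw]
FD 5: (21.805,-0.217) -> (26.757,0.479) [heading=8, draw]
RT 270: heading 8 -> 98
FD 14: (26.757,0.479) -> (24.808,14.343) [heading=98, draw]
FD 4: (24.808,14.343) -> (24.252,18.304) [heading=98, draw]
FD 20: (24.252,18.304) -> (21.468,38.11) [heading=98, draw]
FD 14: (21.468,38.11) -> (19.52,51.973) [heading=98, draw]
Final: pos=(19.52,51.973), heading=98, 6 segment(s) drawn
Segments drawn: 6

Answer: 6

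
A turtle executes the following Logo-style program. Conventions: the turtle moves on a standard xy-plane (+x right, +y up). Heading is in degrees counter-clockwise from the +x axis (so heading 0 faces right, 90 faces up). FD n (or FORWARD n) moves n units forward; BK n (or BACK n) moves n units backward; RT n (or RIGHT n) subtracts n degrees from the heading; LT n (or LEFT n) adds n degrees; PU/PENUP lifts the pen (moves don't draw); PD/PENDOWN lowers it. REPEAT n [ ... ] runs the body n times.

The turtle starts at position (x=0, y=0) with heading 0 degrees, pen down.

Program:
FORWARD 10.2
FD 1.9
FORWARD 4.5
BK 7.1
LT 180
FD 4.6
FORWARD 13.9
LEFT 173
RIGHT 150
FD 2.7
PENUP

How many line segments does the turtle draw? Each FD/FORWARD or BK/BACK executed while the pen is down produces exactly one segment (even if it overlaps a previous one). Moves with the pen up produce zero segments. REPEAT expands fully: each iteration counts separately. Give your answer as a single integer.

Answer: 7

Derivation:
Executing turtle program step by step:
Start: pos=(0,0), heading=0, pen down
FD 10.2: (0,0) -> (10.2,0) [heading=0, draw]
FD 1.9: (10.2,0) -> (12.1,0) [heading=0, draw]
FD 4.5: (12.1,0) -> (16.6,0) [heading=0, draw]
BK 7.1: (16.6,0) -> (9.5,0) [heading=0, draw]
LT 180: heading 0 -> 180
FD 4.6: (9.5,0) -> (4.9,0) [heading=180, draw]
FD 13.9: (4.9,0) -> (-9,0) [heading=180, draw]
LT 173: heading 180 -> 353
RT 150: heading 353 -> 203
FD 2.7: (-9,0) -> (-11.485,-1.055) [heading=203, draw]
PU: pen up
Final: pos=(-11.485,-1.055), heading=203, 7 segment(s) drawn
Segments drawn: 7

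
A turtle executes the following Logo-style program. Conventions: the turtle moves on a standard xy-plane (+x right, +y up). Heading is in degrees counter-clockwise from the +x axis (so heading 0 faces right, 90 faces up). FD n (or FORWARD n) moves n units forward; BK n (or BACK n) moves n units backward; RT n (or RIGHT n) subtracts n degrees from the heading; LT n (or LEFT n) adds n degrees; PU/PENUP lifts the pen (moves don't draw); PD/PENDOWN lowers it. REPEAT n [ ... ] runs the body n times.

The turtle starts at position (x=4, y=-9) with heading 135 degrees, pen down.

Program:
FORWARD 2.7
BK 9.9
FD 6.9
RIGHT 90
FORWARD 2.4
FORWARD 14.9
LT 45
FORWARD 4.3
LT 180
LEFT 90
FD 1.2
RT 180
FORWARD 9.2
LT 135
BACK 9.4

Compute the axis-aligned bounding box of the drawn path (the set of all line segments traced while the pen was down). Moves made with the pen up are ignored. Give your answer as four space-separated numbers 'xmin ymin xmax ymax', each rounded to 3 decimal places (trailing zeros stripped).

Answer: 1.798 -14.091 17.645 13.968

Derivation:
Executing turtle program step by step:
Start: pos=(4,-9), heading=135, pen down
FD 2.7: (4,-9) -> (2.091,-7.091) [heading=135, draw]
BK 9.9: (2.091,-7.091) -> (9.091,-14.091) [heading=135, draw]
FD 6.9: (9.091,-14.091) -> (4.212,-9.212) [heading=135, draw]
RT 90: heading 135 -> 45
FD 2.4: (4.212,-9.212) -> (5.909,-7.515) [heading=45, draw]
FD 14.9: (5.909,-7.515) -> (16.445,3.021) [heading=45, draw]
LT 45: heading 45 -> 90
FD 4.3: (16.445,3.021) -> (16.445,7.321) [heading=90, draw]
LT 180: heading 90 -> 270
LT 90: heading 270 -> 0
FD 1.2: (16.445,7.321) -> (17.645,7.321) [heading=0, draw]
RT 180: heading 0 -> 180
FD 9.2: (17.645,7.321) -> (8.445,7.321) [heading=180, draw]
LT 135: heading 180 -> 315
BK 9.4: (8.445,7.321) -> (1.798,13.968) [heading=315, draw]
Final: pos=(1.798,13.968), heading=315, 9 segment(s) drawn

Segment endpoints: x in {1.798, 2.091, 4, 4.212, 5.909, 8.445, 9.091, 16.445, 17.645}, y in {-14.091, -9.212, -9, -7.515, -7.091, 3.021, 7.321, 7.321, 13.968}
xmin=1.798, ymin=-14.091, xmax=17.645, ymax=13.968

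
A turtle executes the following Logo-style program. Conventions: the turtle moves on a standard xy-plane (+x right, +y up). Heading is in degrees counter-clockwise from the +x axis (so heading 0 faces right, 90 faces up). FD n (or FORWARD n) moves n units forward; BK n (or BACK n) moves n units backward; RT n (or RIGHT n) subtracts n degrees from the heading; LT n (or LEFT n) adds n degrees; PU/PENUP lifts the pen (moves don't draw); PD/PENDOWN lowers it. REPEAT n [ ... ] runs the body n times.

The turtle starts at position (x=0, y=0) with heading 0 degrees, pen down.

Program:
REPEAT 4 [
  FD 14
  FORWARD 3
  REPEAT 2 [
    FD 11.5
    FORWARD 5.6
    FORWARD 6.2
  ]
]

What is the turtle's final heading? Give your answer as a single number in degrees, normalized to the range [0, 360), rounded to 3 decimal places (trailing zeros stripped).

Executing turtle program step by step:
Start: pos=(0,0), heading=0, pen down
REPEAT 4 [
  -- iteration 1/4 --
  FD 14: (0,0) -> (14,0) [heading=0, draw]
  FD 3: (14,0) -> (17,0) [heading=0, draw]
  REPEAT 2 [
    -- iteration 1/2 --
    FD 11.5: (17,0) -> (28.5,0) [heading=0, draw]
    FD 5.6: (28.5,0) -> (34.1,0) [heading=0, draw]
    FD 6.2: (34.1,0) -> (40.3,0) [heading=0, draw]
    -- iteration 2/2 --
    FD 11.5: (40.3,0) -> (51.8,0) [heading=0, draw]
    FD 5.6: (51.8,0) -> (57.4,0) [heading=0, draw]
    FD 6.2: (57.4,0) -> (63.6,0) [heading=0, draw]
  ]
  -- iteration 2/4 --
  FD 14: (63.6,0) -> (77.6,0) [heading=0, draw]
  FD 3: (77.6,0) -> (80.6,0) [heading=0, draw]
  REPEAT 2 [
    -- iteration 1/2 --
    FD 11.5: (80.6,0) -> (92.1,0) [heading=0, draw]
    FD 5.6: (92.1,0) -> (97.7,0) [heading=0, draw]
    FD 6.2: (97.7,0) -> (103.9,0) [heading=0, draw]
    -- iteration 2/2 --
    FD 11.5: (103.9,0) -> (115.4,0) [heading=0, draw]
    FD 5.6: (115.4,0) -> (121,0) [heading=0, draw]
    FD 6.2: (121,0) -> (127.2,0) [heading=0, draw]
  ]
  -- iteration 3/4 --
  FD 14: (127.2,0) -> (141.2,0) [heading=0, draw]
  FD 3: (141.2,0) -> (144.2,0) [heading=0, draw]
  REPEAT 2 [
    -- iteration 1/2 --
    FD 11.5: (144.2,0) -> (155.7,0) [heading=0, draw]
    FD 5.6: (155.7,0) -> (161.3,0) [heading=0, draw]
    FD 6.2: (161.3,0) -> (167.5,0) [heading=0, draw]
    -- iteration 2/2 --
    FD 11.5: (167.5,0) -> (179,0) [heading=0, draw]
    FD 5.6: (179,0) -> (184.6,0) [heading=0, draw]
    FD 6.2: (184.6,0) -> (190.8,0) [heading=0, draw]
  ]
  -- iteration 4/4 --
  FD 14: (190.8,0) -> (204.8,0) [heading=0, draw]
  FD 3: (204.8,0) -> (207.8,0) [heading=0, draw]
  REPEAT 2 [
    -- iteration 1/2 --
    FD 11.5: (207.8,0) -> (219.3,0) [heading=0, draw]
    FD 5.6: (219.3,0) -> (224.9,0) [heading=0, draw]
    FD 6.2: (224.9,0) -> (231.1,0) [heading=0, draw]
    -- iteration 2/2 --
    FD 11.5: (231.1,0) -> (242.6,0) [heading=0, draw]
    FD 5.6: (242.6,0) -> (248.2,0) [heading=0, draw]
    FD 6.2: (248.2,0) -> (254.4,0) [heading=0, draw]
  ]
]
Final: pos=(254.4,0), heading=0, 32 segment(s) drawn

Answer: 0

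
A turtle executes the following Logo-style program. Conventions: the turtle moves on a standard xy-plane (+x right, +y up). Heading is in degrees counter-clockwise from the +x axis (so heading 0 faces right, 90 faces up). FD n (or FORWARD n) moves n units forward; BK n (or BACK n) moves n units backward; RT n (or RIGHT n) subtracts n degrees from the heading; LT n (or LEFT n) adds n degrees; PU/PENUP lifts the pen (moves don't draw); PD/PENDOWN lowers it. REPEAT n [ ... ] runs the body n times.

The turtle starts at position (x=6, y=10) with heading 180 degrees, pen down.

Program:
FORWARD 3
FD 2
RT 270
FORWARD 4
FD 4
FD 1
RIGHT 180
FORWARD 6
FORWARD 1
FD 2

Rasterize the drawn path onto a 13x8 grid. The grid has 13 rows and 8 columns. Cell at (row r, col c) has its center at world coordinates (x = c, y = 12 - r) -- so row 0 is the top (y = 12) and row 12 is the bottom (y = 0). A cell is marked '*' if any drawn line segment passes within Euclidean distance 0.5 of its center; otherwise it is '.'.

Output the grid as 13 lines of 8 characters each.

Segment 0: (6,10) -> (3,10)
Segment 1: (3,10) -> (1,10)
Segment 2: (1,10) -> (1,6)
Segment 3: (1,6) -> (1,2)
Segment 4: (1,2) -> (1,1)
Segment 5: (1,1) -> (1,7)
Segment 6: (1,7) -> (1,8)
Segment 7: (1,8) -> (1,10)

Answer: ........
........
.******.
.*......
.*......
.*......
.*......
.*......
.*......
.*......
.*......
.*......
........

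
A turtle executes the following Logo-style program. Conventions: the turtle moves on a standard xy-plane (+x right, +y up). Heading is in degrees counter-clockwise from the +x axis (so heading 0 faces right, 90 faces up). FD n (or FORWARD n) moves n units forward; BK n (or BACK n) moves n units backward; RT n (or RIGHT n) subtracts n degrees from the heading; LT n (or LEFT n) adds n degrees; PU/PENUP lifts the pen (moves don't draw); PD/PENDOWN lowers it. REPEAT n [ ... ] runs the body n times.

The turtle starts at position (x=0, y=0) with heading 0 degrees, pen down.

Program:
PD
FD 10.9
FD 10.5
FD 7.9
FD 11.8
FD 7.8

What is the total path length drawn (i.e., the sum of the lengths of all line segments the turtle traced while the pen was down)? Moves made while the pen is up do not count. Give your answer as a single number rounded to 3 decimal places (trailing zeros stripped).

Executing turtle program step by step:
Start: pos=(0,0), heading=0, pen down
PD: pen down
FD 10.9: (0,0) -> (10.9,0) [heading=0, draw]
FD 10.5: (10.9,0) -> (21.4,0) [heading=0, draw]
FD 7.9: (21.4,0) -> (29.3,0) [heading=0, draw]
FD 11.8: (29.3,0) -> (41.1,0) [heading=0, draw]
FD 7.8: (41.1,0) -> (48.9,0) [heading=0, draw]
Final: pos=(48.9,0), heading=0, 5 segment(s) drawn

Segment lengths:
  seg 1: (0,0) -> (10.9,0), length = 10.9
  seg 2: (10.9,0) -> (21.4,0), length = 10.5
  seg 3: (21.4,0) -> (29.3,0), length = 7.9
  seg 4: (29.3,0) -> (41.1,0), length = 11.8
  seg 5: (41.1,0) -> (48.9,0), length = 7.8
Total = 48.9

Answer: 48.9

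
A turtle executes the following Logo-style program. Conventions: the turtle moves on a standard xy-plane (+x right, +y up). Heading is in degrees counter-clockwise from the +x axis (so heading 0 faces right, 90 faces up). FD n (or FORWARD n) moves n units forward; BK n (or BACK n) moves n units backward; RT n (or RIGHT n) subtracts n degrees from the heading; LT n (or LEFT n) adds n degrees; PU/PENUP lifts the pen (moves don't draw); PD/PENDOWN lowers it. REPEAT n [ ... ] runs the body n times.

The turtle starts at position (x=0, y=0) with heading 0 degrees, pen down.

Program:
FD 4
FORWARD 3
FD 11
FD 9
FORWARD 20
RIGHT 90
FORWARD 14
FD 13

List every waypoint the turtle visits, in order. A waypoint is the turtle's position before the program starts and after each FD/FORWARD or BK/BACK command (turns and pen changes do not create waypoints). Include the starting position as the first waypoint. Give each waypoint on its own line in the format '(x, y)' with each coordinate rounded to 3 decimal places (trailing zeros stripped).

Executing turtle program step by step:
Start: pos=(0,0), heading=0, pen down
FD 4: (0,0) -> (4,0) [heading=0, draw]
FD 3: (4,0) -> (7,0) [heading=0, draw]
FD 11: (7,0) -> (18,0) [heading=0, draw]
FD 9: (18,0) -> (27,0) [heading=0, draw]
FD 20: (27,0) -> (47,0) [heading=0, draw]
RT 90: heading 0 -> 270
FD 14: (47,0) -> (47,-14) [heading=270, draw]
FD 13: (47,-14) -> (47,-27) [heading=270, draw]
Final: pos=(47,-27), heading=270, 7 segment(s) drawn
Waypoints (8 total):
(0, 0)
(4, 0)
(7, 0)
(18, 0)
(27, 0)
(47, 0)
(47, -14)
(47, -27)

Answer: (0, 0)
(4, 0)
(7, 0)
(18, 0)
(27, 0)
(47, 0)
(47, -14)
(47, -27)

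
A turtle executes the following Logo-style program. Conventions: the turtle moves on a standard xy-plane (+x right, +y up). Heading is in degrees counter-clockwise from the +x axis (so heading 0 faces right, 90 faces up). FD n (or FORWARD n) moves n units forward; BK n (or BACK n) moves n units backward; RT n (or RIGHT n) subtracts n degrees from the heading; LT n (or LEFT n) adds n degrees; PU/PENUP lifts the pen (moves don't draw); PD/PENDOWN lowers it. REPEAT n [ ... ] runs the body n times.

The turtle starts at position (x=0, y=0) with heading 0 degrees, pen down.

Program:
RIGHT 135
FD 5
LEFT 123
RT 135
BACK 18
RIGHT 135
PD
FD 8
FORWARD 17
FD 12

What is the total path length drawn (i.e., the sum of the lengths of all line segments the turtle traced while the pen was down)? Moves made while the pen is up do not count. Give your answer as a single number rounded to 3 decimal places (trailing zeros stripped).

Executing turtle program step by step:
Start: pos=(0,0), heading=0, pen down
RT 135: heading 0 -> 225
FD 5: (0,0) -> (-3.536,-3.536) [heading=225, draw]
LT 123: heading 225 -> 348
RT 135: heading 348 -> 213
BK 18: (-3.536,-3.536) -> (11.561,6.268) [heading=213, draw]
RT 135: heading 213 -> 78
PD: pen down
FD 8: (11.561,6.268) -> (13.224,14.093) [heading=78, draw]
FD 17: (13.224,14.093) -> (16.758,30.722) [heading=78, draw]
FD 12: (16.758,30.722) -> (19.253,42.459) [heading=78, draw]
Final: pos=(19.253,42.459), heading=78, 5 segment(s) drawn

Segment lengths:
  seg 1: (0,0) -> (-3.536,-3.536), length = 5
  seg 2: (-3.536,-3.536) -> (11.561,6.268), length = 18
  seg 3: (11.561,6.268) -> (13.224,14.093), length = 8
  seg 4: (13.224,14.093) -> (16.758,30.722), length = 17
  seg 5: (16.758,30.722) -> (19.253,42.459), length = 12
Total = 60

Answer: 60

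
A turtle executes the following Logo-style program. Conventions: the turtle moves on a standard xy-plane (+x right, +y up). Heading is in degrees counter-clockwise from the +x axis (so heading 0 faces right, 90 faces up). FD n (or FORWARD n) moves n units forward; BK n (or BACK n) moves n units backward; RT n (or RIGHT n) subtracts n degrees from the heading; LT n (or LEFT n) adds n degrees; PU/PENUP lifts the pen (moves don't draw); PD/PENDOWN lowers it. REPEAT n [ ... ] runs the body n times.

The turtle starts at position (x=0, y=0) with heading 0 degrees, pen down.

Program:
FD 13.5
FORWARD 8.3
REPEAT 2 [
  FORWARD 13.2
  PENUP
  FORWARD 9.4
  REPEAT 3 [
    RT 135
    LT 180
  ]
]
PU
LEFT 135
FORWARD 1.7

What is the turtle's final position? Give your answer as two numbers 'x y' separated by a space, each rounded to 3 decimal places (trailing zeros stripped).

Answer: 29.621 17.183

Derivation:
Executing turtle program step by step:
Start: pos=(0,0), heading=0, pen down
FD 13.5: (0,0) -> (13.5,0) [heading=0, draw]
FD 8.3: (13.5,0) -> (21.8,0) [heading=0, draw]
REPEAT 2 [
  -- iteration 1/2 --
  FD 13.2: (21.8,0) -> (35,0) [heading=0, draw]
  PU: pen up
  FD 9.4: (35,0) -> (44.4,0) [heading=0, move]
  REPEAT 3 [
    -- iteration 1/3 --
    RT 135: heading 0 -> 225
    LT 180: heading 225 -> 45
    -- iteration 2/3 --
    RT 135: heading 45 -> 270
    LT 180: heading 270 -> 90
    -- iteration 3/3 --
    RT 135: heading 90 -> 315
    LT 180: heading 315 -> 135
  ]
  -- iteration 2/2 --
  FD 13.2: (44.4,0) -> (35.066,9.334) [heading=135, move]
  PU: pen up
  FD 9.4: (35.066,9.334) -> (28.419,15.981) [heading=135, move]
  REPEAT 3 [
    -- iteration 1/3 --
    RT 135: heading 135 -> 0
    LT 180: heading 0 -> 180
    -- iteration 2/3 --
    RT 135: heading 180 -> 45
    LT 180: heading 45 -> 225
    -- iteration 3/3 --
    RT 135: heading 225 -> 90
    LT 180: heading 90 -> 270
  ]
]
PU: pen up
LT 135: heading 270 -> 45
FD 1.7: (28.419,15.981) -> (29.621,17.183) [heading=45, move]
Final: pos=(29.621,17.183), heading=45, 3 segment(s) drawn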